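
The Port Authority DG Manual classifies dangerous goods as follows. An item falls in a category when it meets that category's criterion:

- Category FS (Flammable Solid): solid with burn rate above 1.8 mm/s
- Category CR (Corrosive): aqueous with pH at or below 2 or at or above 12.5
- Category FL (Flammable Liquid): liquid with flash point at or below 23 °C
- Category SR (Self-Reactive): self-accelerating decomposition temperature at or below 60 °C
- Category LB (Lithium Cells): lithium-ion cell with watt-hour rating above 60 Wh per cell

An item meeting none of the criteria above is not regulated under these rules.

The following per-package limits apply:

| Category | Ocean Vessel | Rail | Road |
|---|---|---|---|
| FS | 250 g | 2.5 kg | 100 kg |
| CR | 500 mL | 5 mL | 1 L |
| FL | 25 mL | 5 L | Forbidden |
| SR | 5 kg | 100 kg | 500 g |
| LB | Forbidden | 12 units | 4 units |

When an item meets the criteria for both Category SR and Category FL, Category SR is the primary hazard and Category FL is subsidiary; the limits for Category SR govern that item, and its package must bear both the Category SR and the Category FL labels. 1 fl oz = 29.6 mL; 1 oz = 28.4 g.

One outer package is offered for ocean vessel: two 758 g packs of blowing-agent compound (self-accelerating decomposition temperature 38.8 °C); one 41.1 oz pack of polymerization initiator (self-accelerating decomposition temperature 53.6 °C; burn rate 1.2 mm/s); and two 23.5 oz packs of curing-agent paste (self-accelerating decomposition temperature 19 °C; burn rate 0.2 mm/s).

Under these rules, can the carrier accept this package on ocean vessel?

The blowing-agent compound has self-accelerating decomposition temperature 38.8 °C, which is ≤ 60 °C, so it is Category SR (Self-Reactive).
Self-accelerating decomposition temperature 53.6 °C meets the Category SR criterion (Self-Reactive), so the polymerization initiator is Category SR.
The curing-agent paste has self-accelerating decomposition temperature 19 °C, which is ≤ 60 °C, so it is Category SR (Self-Reactive).
Total Category SR: (two 758 g packs = 1.516 kg) + (one 41.1 oz pack = 1167.24 g) + (two 23.5 oz packs = 1334.8 g) = 4018.04 g.
4018.04 g ≤ 5 kg (ocean vessel limit, Category SR) — within limit.

Yes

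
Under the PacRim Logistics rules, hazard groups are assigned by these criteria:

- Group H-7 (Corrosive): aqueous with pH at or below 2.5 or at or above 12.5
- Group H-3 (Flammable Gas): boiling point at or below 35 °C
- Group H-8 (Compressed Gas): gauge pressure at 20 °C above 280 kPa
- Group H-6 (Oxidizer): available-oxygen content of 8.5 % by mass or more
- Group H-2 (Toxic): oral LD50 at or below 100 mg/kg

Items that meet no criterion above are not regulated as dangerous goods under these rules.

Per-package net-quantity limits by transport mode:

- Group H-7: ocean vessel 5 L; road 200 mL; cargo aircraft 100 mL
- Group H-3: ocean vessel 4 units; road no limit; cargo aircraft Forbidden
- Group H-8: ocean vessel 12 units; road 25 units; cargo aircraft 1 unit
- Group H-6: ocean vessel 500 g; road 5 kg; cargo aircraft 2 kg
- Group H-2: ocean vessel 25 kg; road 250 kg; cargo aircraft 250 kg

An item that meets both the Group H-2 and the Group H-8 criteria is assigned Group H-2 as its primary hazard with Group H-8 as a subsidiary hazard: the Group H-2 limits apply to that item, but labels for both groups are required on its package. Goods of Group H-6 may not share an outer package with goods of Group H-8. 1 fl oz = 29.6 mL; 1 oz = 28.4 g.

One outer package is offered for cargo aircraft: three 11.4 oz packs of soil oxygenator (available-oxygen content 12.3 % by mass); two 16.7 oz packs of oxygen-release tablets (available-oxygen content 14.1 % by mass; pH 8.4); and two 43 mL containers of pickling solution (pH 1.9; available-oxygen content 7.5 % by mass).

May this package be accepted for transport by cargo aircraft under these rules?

Yes

With available-oxygen content 12.3 % by mass (≥ 8.5 % by mass), the soil oxygenator falls in Group H-6.
The oxygen-release tablets have available-oxygen content 14.1 % by mass, which is ≥ 8.5 % by mass, so they are Group H-6 (Oxidizer).
With pH 1.9 (≤ 2.5), the pickling solution falls in Group H-7.
Group H-6 net quantity: (three 11.4 oz packs = 971.28 g) + (two 16.7 oz packs = 948.56 g) = 1919.84 g.
That is within the Group H-6 cargo aircraft limit of 2 kg.
Group H-7 quantity: two 43 mL containers = 86 mL.
86 mL ≤ 100 mL (cargo aircraft limit, Group H-7) — within limit.
The segregation rule (Group H-6 with Group H-8) does not apply to Group H-6 with Group H-7.
Every hazard group is within its cargo aircraft limit and no segregation rule is violated.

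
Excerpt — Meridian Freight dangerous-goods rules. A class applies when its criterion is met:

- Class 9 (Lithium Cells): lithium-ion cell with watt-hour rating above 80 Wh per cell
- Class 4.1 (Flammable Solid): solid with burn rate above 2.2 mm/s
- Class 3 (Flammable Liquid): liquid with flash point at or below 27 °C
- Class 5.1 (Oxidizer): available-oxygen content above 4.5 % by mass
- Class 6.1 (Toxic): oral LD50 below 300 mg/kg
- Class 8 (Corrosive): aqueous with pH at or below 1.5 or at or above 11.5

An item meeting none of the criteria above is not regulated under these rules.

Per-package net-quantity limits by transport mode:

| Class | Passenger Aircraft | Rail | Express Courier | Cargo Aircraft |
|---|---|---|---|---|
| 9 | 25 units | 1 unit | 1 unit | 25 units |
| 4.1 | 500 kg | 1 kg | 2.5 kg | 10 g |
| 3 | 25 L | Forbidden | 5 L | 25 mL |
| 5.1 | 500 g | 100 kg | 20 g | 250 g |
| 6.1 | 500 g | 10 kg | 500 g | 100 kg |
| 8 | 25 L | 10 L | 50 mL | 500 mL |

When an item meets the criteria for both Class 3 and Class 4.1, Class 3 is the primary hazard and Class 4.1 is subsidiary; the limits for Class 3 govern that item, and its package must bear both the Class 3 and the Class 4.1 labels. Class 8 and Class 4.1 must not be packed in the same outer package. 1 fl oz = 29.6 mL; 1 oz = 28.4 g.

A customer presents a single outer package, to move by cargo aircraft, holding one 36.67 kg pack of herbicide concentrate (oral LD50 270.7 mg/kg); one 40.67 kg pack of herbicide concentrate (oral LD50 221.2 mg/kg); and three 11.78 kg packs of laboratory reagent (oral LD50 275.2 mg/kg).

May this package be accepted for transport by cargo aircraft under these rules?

Herbicide concentrate: oral LD50 270.7 mg/kg < 300 mg/kg → Class 6.1 (Toxic).
With oral LD50 221.2 mg/kg (< 300 mg/kg), the herbicide concentrate falls in Class 6.1.
The laboratory reagent has oral LD50 275.2 mg/kg, which is < 300 mg/kg, so it is Class 6.1 (Toxic).
Total Class 6.1: 36.67 kg + 40.67 kg + (three 11.78 kg packs = 35.34 kg) = 112.68 kg.
112.68 kg > 100 kg (cargo aircraft limit, Class 6.1) — over the limit.

No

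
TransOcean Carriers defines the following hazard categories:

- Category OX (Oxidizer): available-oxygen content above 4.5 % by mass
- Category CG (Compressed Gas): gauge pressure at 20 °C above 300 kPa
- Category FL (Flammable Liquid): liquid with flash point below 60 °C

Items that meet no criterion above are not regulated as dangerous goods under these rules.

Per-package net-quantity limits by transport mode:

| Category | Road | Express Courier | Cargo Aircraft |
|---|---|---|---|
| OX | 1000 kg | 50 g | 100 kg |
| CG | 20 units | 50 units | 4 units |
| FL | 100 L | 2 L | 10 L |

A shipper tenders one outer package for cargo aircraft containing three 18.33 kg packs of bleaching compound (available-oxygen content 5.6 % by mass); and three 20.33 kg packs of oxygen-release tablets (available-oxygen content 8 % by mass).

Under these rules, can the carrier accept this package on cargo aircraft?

With available-oxygen content 5.6 % by mass (> 4.5 % by mass), the bleaching compound falls in Category OX.
Oxygen-release tablets: available-oxygen content 8 % by mass > 4.5 % by mass → Category OX (Oxidizer).
Category OX net quantity: (three 18.33 kg packs = 54.99 kg) + (three 20.33 kg packs = 60.99 kg) = 115.98 kg.
That exceeds the Category OX cargo aircraft limit of 100 kg.

No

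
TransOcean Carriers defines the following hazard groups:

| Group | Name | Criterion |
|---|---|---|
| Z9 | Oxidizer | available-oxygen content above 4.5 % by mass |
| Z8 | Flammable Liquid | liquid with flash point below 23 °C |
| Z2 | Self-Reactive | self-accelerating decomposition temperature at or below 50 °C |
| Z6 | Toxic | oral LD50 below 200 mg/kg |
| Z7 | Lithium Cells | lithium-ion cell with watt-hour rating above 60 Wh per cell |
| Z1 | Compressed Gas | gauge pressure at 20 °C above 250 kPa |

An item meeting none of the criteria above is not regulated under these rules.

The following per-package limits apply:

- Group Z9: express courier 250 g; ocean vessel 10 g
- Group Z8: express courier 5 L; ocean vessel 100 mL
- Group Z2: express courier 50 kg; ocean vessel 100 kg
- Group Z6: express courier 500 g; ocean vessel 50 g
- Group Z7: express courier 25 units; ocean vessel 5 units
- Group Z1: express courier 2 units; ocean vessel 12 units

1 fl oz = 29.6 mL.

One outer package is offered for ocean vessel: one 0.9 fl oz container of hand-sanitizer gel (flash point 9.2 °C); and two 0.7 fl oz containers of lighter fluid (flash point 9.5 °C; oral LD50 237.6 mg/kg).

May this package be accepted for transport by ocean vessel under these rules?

Yes

Flash point 9.2 °C meets the Group Z8 criterion (Flammable Liquid), so the hand-sanitizer gel is Group Z8.
Lighter fluid: flash point 9.5 °C < 23 °C → Group Z8 (Flammable Liquid).
Total Group Z8: (one 0.9 fl oz container = 26.64 mL) + (two 0.7 fl oz containers = 41.44 mL) = 68.08 mL.
68.08 mL is within the ocean vessel limit of 100 mL for Group Z8.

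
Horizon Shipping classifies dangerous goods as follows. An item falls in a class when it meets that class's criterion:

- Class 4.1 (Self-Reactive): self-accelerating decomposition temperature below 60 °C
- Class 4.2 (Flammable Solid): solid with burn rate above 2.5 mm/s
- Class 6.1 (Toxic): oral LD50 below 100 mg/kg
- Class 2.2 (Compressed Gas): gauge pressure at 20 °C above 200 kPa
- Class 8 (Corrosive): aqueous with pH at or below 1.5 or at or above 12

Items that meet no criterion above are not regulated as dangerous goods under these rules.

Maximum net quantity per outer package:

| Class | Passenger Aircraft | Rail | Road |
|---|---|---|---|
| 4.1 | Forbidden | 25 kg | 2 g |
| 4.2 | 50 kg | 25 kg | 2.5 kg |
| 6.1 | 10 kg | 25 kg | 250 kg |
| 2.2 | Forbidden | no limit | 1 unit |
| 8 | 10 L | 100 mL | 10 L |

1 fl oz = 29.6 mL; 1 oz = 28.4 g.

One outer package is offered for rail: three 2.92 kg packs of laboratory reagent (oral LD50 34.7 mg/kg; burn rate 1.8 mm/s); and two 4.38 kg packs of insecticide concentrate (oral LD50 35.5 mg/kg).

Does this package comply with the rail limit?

Yes

Laboratory reagent: oral LD50 34.7 mg/kg < 100 mg/kg → Class 6.1 (Toxic).
With oral LD50 35.5 mg/kg (< 100 mg/kg), the insecticide concentrate falls in Class 6.1.
Total Class 6.1: (three 2.92 kg packs = 8.76 kg) + (two 4.38 kg packs = 8.76 kg) = 17.52 kg.
17.52 kg ≤ 25 kg (rail limit, Class 6.1) — within limit.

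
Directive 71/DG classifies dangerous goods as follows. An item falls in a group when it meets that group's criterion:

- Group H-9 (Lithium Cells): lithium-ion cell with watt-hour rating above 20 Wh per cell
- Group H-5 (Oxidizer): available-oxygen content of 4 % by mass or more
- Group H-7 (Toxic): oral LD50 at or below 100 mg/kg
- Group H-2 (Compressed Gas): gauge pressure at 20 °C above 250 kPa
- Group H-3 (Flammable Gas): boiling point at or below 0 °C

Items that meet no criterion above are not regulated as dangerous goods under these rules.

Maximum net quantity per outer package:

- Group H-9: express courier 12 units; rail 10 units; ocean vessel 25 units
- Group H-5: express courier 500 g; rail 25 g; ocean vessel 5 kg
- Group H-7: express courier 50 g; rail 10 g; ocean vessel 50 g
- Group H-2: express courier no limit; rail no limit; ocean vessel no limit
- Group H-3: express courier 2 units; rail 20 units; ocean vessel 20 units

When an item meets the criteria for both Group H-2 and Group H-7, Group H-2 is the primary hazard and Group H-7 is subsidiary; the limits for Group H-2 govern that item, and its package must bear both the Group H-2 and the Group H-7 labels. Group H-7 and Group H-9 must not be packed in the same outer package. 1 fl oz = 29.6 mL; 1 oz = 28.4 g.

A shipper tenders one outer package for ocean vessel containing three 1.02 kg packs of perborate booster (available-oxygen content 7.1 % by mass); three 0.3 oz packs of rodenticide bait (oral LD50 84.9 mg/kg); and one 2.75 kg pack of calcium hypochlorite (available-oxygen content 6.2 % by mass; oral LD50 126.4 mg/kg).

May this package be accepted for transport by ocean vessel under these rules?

No

The perborate booster has available-oxygen content 7.1 % by mass, which is ≥ 4 % by mass, so it is Group H-5 (Oxidizer).
The rodenticide bait has oral LD50 84.9 mg/kg, which is ≤ 100 mg/kg, so it is Group H-7 (Toxic).
Calcium hypochlorite: available-oxygen content 6.2 % by mass ≥ 4 % by mass → Group H-5 (Oxidizer).
Group H-7 quantity: three 0.3 oz packs = 25.56 g.
That is within the Group H-7 ocean vessel limit of 50 g.
Group H-5 net quantity: (three 1.02 kg packs = 3.06 kg) + 2.75 kg = 5.81 kg.
5.81 kg > 5 kg (ocean vessel limit, Group H-5) — over the limit.
The segregation rule (Group H-7 with Group H-9) does not apply to Group H-7 with Group H-5.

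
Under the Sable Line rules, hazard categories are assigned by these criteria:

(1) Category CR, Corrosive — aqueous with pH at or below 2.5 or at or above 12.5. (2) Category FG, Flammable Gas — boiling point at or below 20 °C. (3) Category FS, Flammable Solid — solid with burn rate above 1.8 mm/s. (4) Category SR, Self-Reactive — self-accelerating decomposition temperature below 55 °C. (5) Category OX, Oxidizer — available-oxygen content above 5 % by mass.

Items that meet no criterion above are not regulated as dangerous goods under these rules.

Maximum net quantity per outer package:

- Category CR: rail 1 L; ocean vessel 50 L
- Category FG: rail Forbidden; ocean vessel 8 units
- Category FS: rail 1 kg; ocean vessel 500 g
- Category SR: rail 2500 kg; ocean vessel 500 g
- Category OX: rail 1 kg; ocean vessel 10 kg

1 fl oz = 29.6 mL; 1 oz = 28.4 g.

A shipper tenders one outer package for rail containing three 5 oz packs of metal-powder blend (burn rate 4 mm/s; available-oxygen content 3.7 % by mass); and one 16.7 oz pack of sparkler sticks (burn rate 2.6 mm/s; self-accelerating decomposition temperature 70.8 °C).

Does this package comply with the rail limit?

Burn rate 4 mm/s meets the Category FS criterion (Flammable Solid), so the metal-powder blend is Category FS.
The sparkler sticks have burn rate 2.6 mm/s, which is > 1.8 mm/s, so they are Category FS (Flammable Solid).
Total Category FS: (three 5 oz packs = 426 g) + (one 16.7 oz pack = 474.28 g) = 900.28 g.
That is within the Category FS rail limit of 1 kg.

Yes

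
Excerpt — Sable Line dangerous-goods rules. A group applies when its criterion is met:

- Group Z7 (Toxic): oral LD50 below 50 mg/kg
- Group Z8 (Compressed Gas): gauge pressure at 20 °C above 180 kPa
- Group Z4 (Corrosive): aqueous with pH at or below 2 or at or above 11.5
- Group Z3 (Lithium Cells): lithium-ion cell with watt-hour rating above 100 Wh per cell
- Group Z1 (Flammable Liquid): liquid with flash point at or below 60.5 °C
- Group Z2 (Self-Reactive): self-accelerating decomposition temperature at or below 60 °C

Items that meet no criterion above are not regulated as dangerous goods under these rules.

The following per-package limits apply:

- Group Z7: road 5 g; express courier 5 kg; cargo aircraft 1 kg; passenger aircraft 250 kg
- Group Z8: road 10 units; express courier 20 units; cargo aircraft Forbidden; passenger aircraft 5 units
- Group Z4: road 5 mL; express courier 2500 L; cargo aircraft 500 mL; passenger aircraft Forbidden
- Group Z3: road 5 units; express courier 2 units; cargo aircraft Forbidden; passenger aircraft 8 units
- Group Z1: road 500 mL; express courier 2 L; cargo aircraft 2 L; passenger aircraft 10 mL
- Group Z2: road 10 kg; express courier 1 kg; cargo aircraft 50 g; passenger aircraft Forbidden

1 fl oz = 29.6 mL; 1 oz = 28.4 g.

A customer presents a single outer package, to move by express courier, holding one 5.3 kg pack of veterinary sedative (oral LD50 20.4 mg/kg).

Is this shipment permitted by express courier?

With oral LD50 20.4 mg/kg (< 50 mg/kg), the veterinary sedative falls in Group Z7.
Group Z7 quantity: 5.3 kg.
5.3 kg > 5 kg (express courier limit, Group Z7) — over the limit.

No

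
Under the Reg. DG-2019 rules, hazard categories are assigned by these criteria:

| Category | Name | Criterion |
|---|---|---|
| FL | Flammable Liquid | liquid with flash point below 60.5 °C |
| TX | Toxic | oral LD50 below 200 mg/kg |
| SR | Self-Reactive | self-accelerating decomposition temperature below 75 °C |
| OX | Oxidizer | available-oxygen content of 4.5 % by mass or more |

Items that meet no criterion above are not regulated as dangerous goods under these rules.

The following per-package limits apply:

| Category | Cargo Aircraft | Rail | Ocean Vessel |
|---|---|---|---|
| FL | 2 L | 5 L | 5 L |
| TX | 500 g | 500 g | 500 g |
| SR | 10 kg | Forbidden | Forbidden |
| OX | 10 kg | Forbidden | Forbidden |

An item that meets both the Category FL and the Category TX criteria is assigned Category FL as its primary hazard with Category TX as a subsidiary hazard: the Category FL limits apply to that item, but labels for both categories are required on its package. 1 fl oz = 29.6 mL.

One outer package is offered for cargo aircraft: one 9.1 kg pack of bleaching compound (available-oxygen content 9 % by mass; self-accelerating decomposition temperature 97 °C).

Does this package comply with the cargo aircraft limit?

Yes

The bleaching compound has available-oxygen content 9 % by mass, which is ≥ 4.5 % by mass, so it is Category OX (Oxidizer).
Category OX quantity: 9.1 kg.
9.1 kg is within the cargo aircraft limit of 10 kg for Category OX.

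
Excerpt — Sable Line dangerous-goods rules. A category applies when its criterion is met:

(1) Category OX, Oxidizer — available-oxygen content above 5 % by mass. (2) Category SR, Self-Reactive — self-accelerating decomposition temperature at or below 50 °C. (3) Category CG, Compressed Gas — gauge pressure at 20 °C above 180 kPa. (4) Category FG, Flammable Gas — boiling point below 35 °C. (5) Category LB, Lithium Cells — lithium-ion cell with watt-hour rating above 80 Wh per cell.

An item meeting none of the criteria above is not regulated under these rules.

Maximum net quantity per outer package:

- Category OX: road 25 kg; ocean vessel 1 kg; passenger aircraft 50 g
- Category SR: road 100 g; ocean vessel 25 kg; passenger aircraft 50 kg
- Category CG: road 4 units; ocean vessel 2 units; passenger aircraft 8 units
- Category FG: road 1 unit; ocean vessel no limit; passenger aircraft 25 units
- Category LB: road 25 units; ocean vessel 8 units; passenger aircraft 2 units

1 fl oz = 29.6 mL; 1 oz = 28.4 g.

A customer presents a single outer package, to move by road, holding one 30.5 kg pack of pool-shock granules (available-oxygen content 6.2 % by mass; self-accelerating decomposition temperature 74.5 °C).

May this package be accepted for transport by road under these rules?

Pool-shock granules: available-oxygen content 6.2 % by mass > 5 % by mass → Category OX (Oxidizer).
Category OX quantity: 30.5 kg.
That exceeds the Category OX road limit of 25 kg.

No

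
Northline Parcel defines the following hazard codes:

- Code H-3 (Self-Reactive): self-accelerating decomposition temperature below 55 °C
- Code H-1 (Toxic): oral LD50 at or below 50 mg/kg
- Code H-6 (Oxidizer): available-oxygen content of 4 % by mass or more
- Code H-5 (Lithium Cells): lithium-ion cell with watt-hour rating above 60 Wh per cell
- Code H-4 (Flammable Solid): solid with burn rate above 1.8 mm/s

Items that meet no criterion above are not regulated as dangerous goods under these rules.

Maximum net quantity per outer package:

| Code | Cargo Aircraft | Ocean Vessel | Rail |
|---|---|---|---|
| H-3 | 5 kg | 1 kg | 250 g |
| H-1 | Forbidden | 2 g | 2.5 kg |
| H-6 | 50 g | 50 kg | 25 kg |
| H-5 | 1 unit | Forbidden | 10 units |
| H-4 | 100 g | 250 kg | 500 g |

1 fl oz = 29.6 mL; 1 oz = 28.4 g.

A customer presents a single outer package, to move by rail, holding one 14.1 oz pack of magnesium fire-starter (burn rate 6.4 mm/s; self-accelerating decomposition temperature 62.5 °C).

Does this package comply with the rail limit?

Yes

Magnesium fire-starter: burn rate 6.4 mm/s > 1.8 mm/s → Code H-4 (Flammable Solid).
Code H-4 quantity: one 14.1 oz pack = 400.44 g.
400.44 g is within the rail limit of 500 g for Code H-4.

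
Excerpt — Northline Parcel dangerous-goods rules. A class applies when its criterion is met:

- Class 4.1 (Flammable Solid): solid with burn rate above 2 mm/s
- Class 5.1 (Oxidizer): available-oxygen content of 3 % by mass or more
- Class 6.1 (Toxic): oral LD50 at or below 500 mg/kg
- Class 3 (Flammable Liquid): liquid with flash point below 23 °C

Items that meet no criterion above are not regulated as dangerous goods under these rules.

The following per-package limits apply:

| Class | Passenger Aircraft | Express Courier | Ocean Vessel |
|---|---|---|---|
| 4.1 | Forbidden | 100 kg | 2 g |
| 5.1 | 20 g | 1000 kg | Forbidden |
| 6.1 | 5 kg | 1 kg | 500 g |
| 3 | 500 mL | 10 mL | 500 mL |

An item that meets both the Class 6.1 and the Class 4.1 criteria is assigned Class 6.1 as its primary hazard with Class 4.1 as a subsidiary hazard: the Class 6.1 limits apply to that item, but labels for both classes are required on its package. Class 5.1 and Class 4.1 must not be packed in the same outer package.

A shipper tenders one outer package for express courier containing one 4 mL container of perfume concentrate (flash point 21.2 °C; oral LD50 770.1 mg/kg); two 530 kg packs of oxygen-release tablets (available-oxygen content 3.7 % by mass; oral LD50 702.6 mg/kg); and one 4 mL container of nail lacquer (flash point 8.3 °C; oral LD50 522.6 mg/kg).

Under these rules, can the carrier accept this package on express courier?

Flash point 21.2 °C meets the Class 3 criterion (Flammable Liquid), so the perfume concentrate is Class 3.
Oxygen-release tablets: available-oxygen content 3.7 % by mass ≥ 3 % by mass → Class 5.1 (Oxidizer).
The nail lacquer has flash point 8.3 °C, which is < 23 °C, so it is Class 3 (Flammable Liquid).
Class 5.1 quantity: two 530 kg packs = 1060 kg.
That exceeds the Class 5.1 express courier limit of 1000 kg.
Total Class 3: 4 mL + 4 mL = 8 mL.
That is within the Class 3 express courier limit of 10 mL.
The segregation rule (Class 5.1 with Class 4.1) does not apply to Class 5.1 with Class 3.

No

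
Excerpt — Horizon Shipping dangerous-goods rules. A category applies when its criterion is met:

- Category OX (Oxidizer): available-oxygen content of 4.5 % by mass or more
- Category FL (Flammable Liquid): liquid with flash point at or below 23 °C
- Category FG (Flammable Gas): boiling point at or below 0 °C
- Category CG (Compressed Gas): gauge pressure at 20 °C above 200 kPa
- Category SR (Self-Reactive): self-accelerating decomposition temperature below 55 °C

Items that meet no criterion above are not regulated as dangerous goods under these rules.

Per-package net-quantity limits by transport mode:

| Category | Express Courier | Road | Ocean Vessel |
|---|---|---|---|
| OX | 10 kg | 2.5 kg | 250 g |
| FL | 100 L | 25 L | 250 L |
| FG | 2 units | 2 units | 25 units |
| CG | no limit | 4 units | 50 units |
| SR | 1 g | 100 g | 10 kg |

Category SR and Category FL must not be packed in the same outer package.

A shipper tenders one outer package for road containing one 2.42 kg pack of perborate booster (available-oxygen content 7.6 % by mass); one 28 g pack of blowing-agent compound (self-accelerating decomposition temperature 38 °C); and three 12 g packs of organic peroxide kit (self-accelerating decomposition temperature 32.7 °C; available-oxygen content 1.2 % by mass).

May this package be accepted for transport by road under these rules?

The perborate booster has available-oxygen content 7.6 % by mass, which is ≥ 4.5 % by mass, so it is Category OX (Oxidizer).
Self-accelerating decomposition temperature 38 °C meets the Category SR criterion (Self-Reactive), so the blowing-agent compound is Category SR.
With self-accelerating decomposition temperature 32.7 °C (< 55 °C), the organic peroxide kit falls in Category SR.
Total Category SR: 28 g + (three 12 g packs = 36 g) = 64 g.
64 g is within the road limit of 100 g for Category SR.
Category OX quantity: 2.42 kg.
2.42 kg is within the road limit of 2.5 kg for Category OX.
The segregation rule (Category SR with Category FL) does not apply to Category SR with Category OX.
Every hazard category is within its road limit and no segregation rule is violated.

Yes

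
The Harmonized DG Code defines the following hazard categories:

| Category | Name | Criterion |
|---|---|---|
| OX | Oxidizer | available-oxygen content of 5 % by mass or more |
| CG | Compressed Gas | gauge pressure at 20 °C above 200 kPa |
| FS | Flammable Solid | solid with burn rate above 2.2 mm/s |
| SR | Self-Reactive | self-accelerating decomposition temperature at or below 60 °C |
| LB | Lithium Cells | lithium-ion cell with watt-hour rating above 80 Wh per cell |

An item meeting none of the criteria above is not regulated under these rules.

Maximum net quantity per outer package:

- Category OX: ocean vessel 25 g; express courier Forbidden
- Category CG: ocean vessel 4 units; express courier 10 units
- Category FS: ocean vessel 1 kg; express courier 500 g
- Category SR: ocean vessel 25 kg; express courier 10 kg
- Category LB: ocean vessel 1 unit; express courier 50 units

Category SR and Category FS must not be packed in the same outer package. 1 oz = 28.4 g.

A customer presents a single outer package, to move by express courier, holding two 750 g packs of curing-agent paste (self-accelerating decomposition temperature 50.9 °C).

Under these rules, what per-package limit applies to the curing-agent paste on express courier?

10 kg

With self-accelerating decomposition temperature 50.9 °C (≤ 60 °C), the curing-agent paste falls in Category SR.
The express courier limit for Category SR is 10 kg.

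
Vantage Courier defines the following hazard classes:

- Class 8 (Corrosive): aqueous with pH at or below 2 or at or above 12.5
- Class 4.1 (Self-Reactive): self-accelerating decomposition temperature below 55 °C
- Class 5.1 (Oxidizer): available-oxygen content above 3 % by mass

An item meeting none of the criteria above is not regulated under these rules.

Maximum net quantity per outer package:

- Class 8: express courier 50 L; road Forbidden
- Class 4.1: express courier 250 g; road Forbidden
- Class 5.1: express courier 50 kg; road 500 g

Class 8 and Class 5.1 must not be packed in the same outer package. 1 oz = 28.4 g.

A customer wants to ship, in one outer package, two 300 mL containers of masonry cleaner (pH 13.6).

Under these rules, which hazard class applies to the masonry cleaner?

Class 8

Masonry cleaner: pH 13.6 ≥ 12.5 → Class 8 (Corrosive).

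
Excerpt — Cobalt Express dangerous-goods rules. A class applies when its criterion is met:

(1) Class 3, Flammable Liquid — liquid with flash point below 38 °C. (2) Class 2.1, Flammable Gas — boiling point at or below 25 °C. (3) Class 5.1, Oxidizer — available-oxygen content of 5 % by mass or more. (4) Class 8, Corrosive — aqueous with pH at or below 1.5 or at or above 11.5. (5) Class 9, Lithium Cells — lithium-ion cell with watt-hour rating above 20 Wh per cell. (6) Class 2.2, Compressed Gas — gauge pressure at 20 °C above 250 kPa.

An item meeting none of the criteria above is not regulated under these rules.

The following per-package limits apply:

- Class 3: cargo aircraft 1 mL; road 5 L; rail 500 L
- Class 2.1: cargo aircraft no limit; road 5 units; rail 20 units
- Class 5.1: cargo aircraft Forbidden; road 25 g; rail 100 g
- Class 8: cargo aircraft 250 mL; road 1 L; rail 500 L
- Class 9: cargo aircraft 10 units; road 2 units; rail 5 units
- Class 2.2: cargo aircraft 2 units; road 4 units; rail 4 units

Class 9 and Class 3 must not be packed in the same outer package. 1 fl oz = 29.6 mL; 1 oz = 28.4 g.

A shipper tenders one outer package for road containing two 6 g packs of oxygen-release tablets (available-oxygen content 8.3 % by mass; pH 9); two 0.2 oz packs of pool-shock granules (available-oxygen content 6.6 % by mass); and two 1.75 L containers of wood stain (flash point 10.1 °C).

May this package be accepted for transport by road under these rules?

Yes

With available-oxygen content 8.3 % by mass (≥ 5 % by mass), the oxygen-release tablets fall in Class 5.1.
Pool-shock granules: available-oxygen content 6.6 % by mass ≥ 5 % by mass → Class 5.1 (Oxidizer).
With flash point 10.1 °C (< 38 °C), the wood stain falls in Class 3.
Class 3 quantity: two 1.75 L containers = 3.5 L.
3.5 L is within the road limit of 5 L for Class 3.
Class 5.1 net quantity: (two 6 g packs = 12 g) + (two 0.2 oz packs = 11.36 g) = 23.36 g.
23.36 g ≤ 25 g (road limit, Class 5.1) — within limit.
The segregation rule (Class 9 with Class 3) does not apply to Class 3 with Class 5.1.
Every hazard class is within its road limit and no segregation rule is violated.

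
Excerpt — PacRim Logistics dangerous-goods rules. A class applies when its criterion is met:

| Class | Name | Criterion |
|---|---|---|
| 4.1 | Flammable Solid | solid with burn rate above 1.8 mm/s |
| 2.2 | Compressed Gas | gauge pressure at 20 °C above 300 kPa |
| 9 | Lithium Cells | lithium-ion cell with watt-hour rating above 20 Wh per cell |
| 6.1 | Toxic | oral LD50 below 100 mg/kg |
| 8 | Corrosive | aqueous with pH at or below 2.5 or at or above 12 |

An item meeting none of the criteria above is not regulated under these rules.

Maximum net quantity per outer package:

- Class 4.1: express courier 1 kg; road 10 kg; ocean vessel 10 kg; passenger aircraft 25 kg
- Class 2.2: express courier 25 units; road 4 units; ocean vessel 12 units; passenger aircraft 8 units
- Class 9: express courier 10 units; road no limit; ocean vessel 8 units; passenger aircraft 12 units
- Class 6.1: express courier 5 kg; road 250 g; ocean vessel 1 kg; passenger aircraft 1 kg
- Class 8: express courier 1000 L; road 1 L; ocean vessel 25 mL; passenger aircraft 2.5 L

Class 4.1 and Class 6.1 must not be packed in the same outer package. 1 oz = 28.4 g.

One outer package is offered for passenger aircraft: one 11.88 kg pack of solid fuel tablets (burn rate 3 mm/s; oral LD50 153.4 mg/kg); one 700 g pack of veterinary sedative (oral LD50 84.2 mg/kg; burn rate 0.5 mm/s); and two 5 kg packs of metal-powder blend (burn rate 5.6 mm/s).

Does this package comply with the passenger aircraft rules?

No

Solid fuel tablets: burn rate 3 mm/s > 1.8 mm/s → Class 4.1 (Flammable Solid).
Veterinary sedative: oral LD50 84.2 mg/kg < 100 mg/kg → Class 6.1 (Toxic).
Burn rate 5.6 mm/s meets the Class 4.1 criterion (Flammable Solid), so the metal-powder blend is Class 4.1.
Total Class 4.1: 11.88 kg + (two 5 kg packs = 10 kg) = 21.88 kg.
21.88 kg ≤ 25 kg (passenger aircraft limit, Class 4.1) — within limit.
Class 6.1 quantity: 700 g.
700 g is within the passenger aircraft limit of 1 kg for Class 6.1.
Class 4.1 and Class 6.1 may not share an outer package.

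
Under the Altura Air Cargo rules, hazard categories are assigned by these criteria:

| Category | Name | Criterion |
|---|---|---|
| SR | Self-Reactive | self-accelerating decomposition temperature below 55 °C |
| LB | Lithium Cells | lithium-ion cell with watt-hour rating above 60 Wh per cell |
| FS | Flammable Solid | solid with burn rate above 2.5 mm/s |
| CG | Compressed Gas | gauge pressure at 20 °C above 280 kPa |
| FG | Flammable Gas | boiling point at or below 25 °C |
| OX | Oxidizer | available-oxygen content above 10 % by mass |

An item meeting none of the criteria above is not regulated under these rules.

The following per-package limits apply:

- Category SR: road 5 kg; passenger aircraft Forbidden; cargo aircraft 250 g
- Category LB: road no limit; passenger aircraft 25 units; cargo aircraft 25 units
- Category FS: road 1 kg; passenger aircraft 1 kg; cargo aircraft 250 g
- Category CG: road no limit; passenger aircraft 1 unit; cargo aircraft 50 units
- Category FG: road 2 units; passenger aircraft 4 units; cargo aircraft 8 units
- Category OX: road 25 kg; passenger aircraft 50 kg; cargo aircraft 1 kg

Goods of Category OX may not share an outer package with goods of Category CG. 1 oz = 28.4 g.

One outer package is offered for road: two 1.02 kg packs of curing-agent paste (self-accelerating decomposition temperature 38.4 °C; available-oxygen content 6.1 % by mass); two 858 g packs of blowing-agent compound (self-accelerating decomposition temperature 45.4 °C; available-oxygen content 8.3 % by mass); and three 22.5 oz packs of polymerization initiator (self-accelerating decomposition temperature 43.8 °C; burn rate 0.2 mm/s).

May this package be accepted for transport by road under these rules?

Self-accelerating decomposition temperature 38.4 °C meets the Category SR criterion (Self-Reactive), so the curing-agent paste is Category SR.
The blowing-agent compound has self-accelerating decomposition temperature 45.4 °C, which is < 55 °C, so it is Category SR (Self-Reactive).
Polymerization initiator: self-accelerating decomposition temperature 43.8 °C < 55 °C → Category SR (Self-Reactive).
Category SR net quantity: (two 1.02 kg packs = 2.04 kg) + (two 858 g packs = 1.716 kg) + (three 22.5 oz packs = 1.917 kg) = 5.673 kg.
5.673 kg exceeds the road limit of 5 kg for Category SR.

No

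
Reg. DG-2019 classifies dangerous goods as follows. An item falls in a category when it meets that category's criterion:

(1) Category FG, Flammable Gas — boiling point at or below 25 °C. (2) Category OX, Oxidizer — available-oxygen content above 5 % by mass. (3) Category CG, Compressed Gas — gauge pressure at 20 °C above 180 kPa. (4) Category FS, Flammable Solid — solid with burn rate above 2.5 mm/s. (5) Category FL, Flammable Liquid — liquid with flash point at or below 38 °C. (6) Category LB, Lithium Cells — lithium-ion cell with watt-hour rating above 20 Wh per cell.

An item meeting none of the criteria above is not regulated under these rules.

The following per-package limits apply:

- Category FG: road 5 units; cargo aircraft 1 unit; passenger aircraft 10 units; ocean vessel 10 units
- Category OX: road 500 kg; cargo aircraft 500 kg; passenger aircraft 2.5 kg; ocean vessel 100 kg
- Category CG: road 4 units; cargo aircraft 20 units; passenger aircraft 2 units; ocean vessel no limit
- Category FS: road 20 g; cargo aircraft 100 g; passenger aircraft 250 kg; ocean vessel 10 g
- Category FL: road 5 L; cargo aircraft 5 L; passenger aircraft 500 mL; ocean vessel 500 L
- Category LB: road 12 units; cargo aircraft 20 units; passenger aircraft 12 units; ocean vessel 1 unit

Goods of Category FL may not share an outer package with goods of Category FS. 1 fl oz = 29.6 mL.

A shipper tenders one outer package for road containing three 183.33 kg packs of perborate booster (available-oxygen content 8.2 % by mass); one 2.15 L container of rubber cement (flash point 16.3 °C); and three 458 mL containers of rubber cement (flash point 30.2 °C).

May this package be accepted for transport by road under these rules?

With available-oxygen content 8.2 % by mass (> 5 % by mass), the perborate booster falls in Category OX.
The rubber cement has flash point 16.3 °C, which is ≤ 38 °C, so it is Category FL (Flammable Liquid).
Rubber cement: flash point 30.2 °C ≤ 38 °C → Category FL (Flammable Liquid).
Category OX quantity: three 183.33 kg packs = 549.99 kg.
That exceeds the Category OX road limit of 500 kg.
Category FL net quantity: 2.15 L + (three 458 mL containers = 1.374 L) = 3.524 L.
That is within the Category FL road limit of 5 L.
The segregation rule (Category FL with Category FS) does not apply to Category OX with Category FL.

No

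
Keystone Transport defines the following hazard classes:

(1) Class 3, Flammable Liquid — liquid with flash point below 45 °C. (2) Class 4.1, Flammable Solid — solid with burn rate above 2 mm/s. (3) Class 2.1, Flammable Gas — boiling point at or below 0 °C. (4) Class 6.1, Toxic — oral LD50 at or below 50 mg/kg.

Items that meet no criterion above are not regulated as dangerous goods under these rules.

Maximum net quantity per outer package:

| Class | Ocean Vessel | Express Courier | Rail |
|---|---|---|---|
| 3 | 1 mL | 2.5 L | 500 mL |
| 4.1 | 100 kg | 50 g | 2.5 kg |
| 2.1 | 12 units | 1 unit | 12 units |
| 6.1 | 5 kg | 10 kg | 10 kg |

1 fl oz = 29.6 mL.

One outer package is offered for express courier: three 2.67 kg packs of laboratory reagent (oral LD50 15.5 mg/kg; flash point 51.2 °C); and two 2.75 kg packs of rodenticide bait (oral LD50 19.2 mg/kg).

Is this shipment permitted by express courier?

Oral LD50 15.5 mg/kg meets the Class 6.1 criterion (Toxic), so the laboratory reagent is Class 6.1.
The rodenticide bait has oral LD50 19.2 mg/kg, which is ≤ 50 mg/kg, so it is Class 6.1 (Toxic).
Class 6.1 net quantity: (three 2.67 kg packs = 8.01 kg) + (two 2.75 kg packs = 5.5 kg) = 13.51 kg.
That exceeds the Class 6.1 express courier limit of 10 kg.

No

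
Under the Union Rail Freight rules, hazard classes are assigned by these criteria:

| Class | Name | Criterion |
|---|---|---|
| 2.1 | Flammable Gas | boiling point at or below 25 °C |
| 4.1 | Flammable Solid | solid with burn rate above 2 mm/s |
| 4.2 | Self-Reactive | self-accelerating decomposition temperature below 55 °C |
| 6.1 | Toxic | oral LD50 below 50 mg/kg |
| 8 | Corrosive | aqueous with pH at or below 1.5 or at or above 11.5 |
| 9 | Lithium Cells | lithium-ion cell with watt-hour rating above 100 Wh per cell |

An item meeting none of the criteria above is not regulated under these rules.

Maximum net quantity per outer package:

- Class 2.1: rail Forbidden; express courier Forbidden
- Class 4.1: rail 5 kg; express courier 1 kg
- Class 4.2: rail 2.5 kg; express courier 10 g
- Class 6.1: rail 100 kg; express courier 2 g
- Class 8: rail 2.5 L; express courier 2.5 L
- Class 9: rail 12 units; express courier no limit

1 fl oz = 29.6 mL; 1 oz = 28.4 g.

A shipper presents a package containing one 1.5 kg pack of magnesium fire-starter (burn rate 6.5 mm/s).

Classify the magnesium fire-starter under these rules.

Class 4.1

Magnesium fire-starter: burn rate 6.5 mm/s > 2 mm/s → Class 4.1 (Flammable Solid).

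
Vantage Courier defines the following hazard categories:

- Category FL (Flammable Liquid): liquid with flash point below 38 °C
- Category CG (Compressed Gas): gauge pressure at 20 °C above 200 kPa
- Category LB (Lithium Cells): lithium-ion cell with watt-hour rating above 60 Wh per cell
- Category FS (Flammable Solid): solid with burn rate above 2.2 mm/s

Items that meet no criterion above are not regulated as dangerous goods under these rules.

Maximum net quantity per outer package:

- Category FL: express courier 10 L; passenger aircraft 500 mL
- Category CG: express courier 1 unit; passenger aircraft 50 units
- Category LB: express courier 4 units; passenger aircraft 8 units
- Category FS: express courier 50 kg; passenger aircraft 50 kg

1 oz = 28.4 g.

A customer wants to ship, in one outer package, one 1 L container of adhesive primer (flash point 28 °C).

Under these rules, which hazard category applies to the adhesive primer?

The adhesive primer has flash point 28 °C, which is < 38 °C, so it is Category FL (Flammable Liquid).

Category FL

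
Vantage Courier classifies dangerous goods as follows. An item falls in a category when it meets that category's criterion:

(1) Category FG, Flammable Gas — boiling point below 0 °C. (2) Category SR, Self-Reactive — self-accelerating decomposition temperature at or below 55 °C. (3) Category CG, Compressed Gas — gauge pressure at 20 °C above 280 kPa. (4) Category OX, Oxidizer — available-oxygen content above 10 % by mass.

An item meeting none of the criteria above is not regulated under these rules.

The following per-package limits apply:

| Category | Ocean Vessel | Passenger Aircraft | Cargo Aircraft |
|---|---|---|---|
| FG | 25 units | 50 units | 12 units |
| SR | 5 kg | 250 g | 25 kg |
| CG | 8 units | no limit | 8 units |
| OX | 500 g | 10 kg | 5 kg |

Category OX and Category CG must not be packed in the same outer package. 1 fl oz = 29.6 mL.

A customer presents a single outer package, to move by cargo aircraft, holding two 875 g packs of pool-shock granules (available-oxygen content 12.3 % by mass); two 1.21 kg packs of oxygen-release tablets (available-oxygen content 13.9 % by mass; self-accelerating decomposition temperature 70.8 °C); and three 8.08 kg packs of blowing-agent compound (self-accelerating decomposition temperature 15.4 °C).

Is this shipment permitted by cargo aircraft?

Pool-shock granules: available-oxygen content 12.3 % by mass > 10 % by mass → Category OX (Oxidizer).
With available-oxygen content 13.9 % by mass (> 10 % by mass), the oxygen-release tablets fall in Category OX.
With self-accelerating decomposition temperature 15.4 °C (≤ 55 °C), the blowing-agent compound falls in Category SR.
Category OX net quantity: (two 875 g packs = 1.75 kg) + (two 1.21 kg packs = 2.42 kg) = 4.17 kg.
That is within the Category OX cargo aircraft limit of 5 kg.
Category SR quantity: three 8.08 kg packs = 24.24 kg.
That is within the Category SR cargo aircraft limit of 25 kg.
The segregation rule (Category OX with Category CG) does not apply to Category OX with Category SR.
Every hazard category is within its cargo aircraft limit and no segregation rule is violated.

Yes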